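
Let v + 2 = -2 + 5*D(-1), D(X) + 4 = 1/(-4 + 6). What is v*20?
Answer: -430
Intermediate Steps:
D(X) = -7/2 (D(X) = -4 + 1/(-4 + 6) = -4 + 1/2 = -7/2)
v = -43/2 (v = -2 + (-2 + 5*(-7/2)) = -2 + (-2 - 35/2) = -2 - 39/2 = -43/2 ≈ -21.500)
v*20 = -43/2*20 = -430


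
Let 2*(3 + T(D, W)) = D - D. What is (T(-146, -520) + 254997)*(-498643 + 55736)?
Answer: -112938627558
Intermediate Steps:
T(D, W) = -3 (T(D, W) = -3 + (D - D)/2 = -3 + (1/2)*0 = -3 + 0 = -3)
(T(-146, -520) + 254997)*(-498643 + 55736) = (-3 + 254997)*(-498643 + 55736) = 254994*(-442907) = -112938627558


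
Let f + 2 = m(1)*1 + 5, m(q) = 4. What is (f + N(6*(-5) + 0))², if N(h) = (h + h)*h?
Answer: 3265249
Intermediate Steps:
N(h) = 2*h² (N(h) = (2*h)*h = 2*h²)
f = 7 (f = -2 + (4*1 + 5) = -2 + (4 + 5) = -2 + 9 = 7)
(f + N(6*(-5) + 0))² = (7 + 2*(6*(-5) + 0)²)² = (7 + 2*(-30 + 0)²)² = (7 + 2*(-30)²)² = (7 + 2*900)² = (7 + 1800)² = 1807² = 3265249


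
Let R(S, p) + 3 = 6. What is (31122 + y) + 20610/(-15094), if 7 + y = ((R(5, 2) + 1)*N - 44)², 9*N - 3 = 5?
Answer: 20019929912/611307 ≈ 32749.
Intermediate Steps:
R(S, p) = 3 (R(S, p) = -3 + 6 = 3)
N = 8/9 (N = ⅓ + (⅑)*5 = ⅓ + 5/9 = 8/9 ≈ 0.88889)
y = 131929/81 (y = -7 + ((3 + 1)*(8/9) - 44)² = -7 + (4*(8/9) - 44)² = -7 + (32/9 - 44)² = -7 + (-364/9)² = -7 + 132496/81 = 131929/81 ≈ 1628.8)
(31122 + y) + 20610/(-15094) = (31122 + 131929/81) + 20610/(-15094) = 2652811/81 + 20610*(-1/15094) = 2652811/81 - 10305/7547 = 20019929912/611307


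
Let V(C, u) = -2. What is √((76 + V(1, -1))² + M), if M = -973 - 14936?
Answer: I*√10433 ≈ 102.14*I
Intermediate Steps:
M = -15909
√((76 + V(1, -1))² + M) = √((76 - 2)² - 15909) = √(74² - 15909) = √(5476 - 15909) = √(-10433) = I*√10433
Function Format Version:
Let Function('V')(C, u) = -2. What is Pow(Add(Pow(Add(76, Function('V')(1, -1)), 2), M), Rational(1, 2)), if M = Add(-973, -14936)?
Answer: Mul(I, Pow(10433, Rational(1, 2))) ≈ Mul(102.14, I)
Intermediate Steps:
M = -15909
Pow(Add(Pow(Add(76, Function('V')(1, -1)), 2), M), Rational(1, 2)) = Pow(Add(Pow(Add(76, -2), 2), -15909), Rational(1, 2)) = Pow(Add(Pow(74, 2), -15909), Rational(1, 2)) = Pow(Add(5476, -15909), Rational(1, 2)) = Pow(-10433, Rational(1, 2)) = Mul(I, Pow(10433, Rational(1, 2)))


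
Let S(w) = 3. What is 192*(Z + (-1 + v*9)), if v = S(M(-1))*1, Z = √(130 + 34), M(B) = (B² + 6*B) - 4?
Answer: 4992 + 384*√41 ≈ 7450.8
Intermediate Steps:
M(B) = -4 + B² + 6*B
Z = 2*√41 (Z = √164 = 2*√41 ≈ 12.806)
v = 3 (v = 3*1 = 3)
192*(Z + (-1 + v*9)) = 192*(2*√41 + (-1 + 3*9)) = 192*(2*√41 + (-1 + 27)) = 192*(2*√41 + 26) = 192*(26 + 2*√41) = 4992 + 384*√41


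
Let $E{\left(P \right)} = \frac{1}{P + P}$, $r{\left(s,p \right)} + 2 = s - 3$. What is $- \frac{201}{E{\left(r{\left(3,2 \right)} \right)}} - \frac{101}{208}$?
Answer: $\frac{167131}{208} \approx 803.51$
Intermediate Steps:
$r{\left(s,p \right)} = -5 + s$ ($r{\left(s,p \right)} = -2 + \left(s - 3\right) = -2 + \left(-3 + s\right) = -5 + s$)
$E{\left(P \right)} = \frac{1}{2 P}$
$- \frac{201}{E{\left(r{\left(3,2 \right)} \right)}} - \frac{101}{208} = - \frac{201}{\frac{1}{2} \frac{1}{-5 + 3}} - \frac{101}{208} = - \frac{201}{\frac{1}{2} \frac{1}{-2}} - \frac{101}{208} = - \frac{201}{\frac{1}{2} \left(- \frac{1}{2}\right)} - \frac{101}{208} = - \frac{201}{- \frac{1}{4}} - \frac{101}{208} = \left(-201\right) \left(-4\right) - \frac{101}{208} = 804 - \frac{101}{208} = \frac{167131}{208}$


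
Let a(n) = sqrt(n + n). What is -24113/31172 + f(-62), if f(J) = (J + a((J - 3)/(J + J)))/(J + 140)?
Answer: -1906739/1215708 + sqrt(4030)/4836 ≈ -1.5553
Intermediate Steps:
a(n) = sqrt(2)*sqrt(n) (a(n) = sqrt(2*n) = sqrt(2)*sqrt(n))
f(J) = (J + sqrt((-3 + J)/J))/(140 + J) (f(J) = (J + sqrt(2)*sqrt((J - 3)/(J + J)))/(J + 140) = (J + sqrt(2)*sqrt((-3 + J)/((2*J))))/(140 + J) = (J + sqrt(2)*sqrt((-3 + J)*(1/(2*J))))/(140 + J) = (J + sqrt(2)*sqrt((-3 + J)/(2*J)))/(140 + J) = (J + sqrt(2)*(sqrt(2)*sqrt((-3 + J)/J)/2))/(140 + J) = (J + sqrt((-3 + J)/J))/(140 + J))
-24113/31172 + f(-62) = -24113/31172 + (-62 + sqrt((-3 - 62)/(-62)))/(140 - 62) = -24113*1/31172 + (-62 + sqrt(-1/62*(-65)))/78 = -24113/31172 + (-62 + sqrt(65/62))/78 = -24113/31172 + (-62 + sqrt(4030)/62)/78 = -24113/31172 + (-31/39 + sqrt(4030)/4836) = -1906739/1215708 + sqrt(4030)/4836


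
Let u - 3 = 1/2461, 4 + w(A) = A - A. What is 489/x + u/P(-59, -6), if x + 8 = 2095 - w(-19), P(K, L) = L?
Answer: -1369895/5145951 ≈ -0.26621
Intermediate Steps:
w(A) = -4 (w(A) = -4 + (A - A) = -4 + 0 = -4)
u = 7384/2461 (u = 3 + 1/2461 = 7384/2461 ≈ 3.0004)
x = 2091 (x = -8 + (2095 - 1*(-4)) = -8 + (2095 + 4) = -8 + 2099 = 2091)
489/x + u/P(-59, -6) = 489/2091 + (7384/2461)/(-6) = 489*(1/2091) + (7384/2461)*(-⅙) = 163/697 - 3692/7383 = -1369895/5145951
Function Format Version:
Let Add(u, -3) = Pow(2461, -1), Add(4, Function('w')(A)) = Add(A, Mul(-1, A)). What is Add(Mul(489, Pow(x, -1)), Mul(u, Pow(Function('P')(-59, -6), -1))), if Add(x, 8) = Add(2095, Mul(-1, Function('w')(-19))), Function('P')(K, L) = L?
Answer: Rational(-1369895, 5145951) ≈ -0.26621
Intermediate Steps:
Function('w')(A) = -4 (Function('w')(A) = Add(-4, Add(A, Mul(-1, A))) = Add(-4, 0) = -4)
u = Rational(7384, 2461) (u = Add(3, Pow(2461, -1)) = Add(3, Rational(1, 2461)) = Rational(7384, 2461) ≈ 3.0004)
x = 2091 (x = Add(-8, Add(2095, Mul(-1, -4))) = Add(-8, Add(2095, 4)) = Add(-8, 2099) = 2091)
Add(Mul(489, Pow(x, -1)), Mul(u, Pow(Function('P')(-59, -6), -1))) = Add(Mul(489, Pow(2091, -1)), Mul(Rational(7384, 2461), Pow(-6, -1))) = Add(Mul(489, Rational(1, 2091)), Mul(Rational(7384, 2461), Rational(-1, 6))) = Add(Rational(163, 697), Rational(-3692, 7383)) = Rational(-1369895, 5145951)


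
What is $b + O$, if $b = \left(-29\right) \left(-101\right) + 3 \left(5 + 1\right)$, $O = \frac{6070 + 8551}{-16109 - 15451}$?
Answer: $\frac{92992699}{31560} \approx 2946.5$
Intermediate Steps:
$O = - \frac{14621}{31560}$ ($O = \frac{14621}{-31560} = 14621 \left(- \frac{1}{31560}\right) = - \frac{14621}{31560} \approx -0.46328$)
$b = 2947$ ($b = 2929 + 3 \cdot 6 = 2929 + 18 = 2947$)
$b + O = 2947 - \frac{14621}{31560} = \frac{92992699}{31560}$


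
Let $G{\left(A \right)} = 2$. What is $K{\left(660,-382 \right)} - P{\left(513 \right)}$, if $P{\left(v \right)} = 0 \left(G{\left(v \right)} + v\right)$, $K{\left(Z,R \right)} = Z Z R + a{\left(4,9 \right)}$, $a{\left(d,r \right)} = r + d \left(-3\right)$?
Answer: $-166399203$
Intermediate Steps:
$a{\left(d,r \right)} = r - 3 d$
$K{\left(Z,R \right)} = -3 + R Z^{2}$ ($K{\left(Z,R \right)} = Z Z R + \left(9 - 12\right) = Z^{2} R + \left(9 - 12\right) = R Z^{2} - 3 = -3 + R Z^{2}$)
$P{\left(v \right)} = 0$ ($P{\left(v \right)} = 0 \left(2 + v\right) = 0$)
$K{\left(660,-382 \right)} - P{\left(513 \right)} = \left(-3 - 382 \cdot 660^{2}\right) - 0 = \left(-3 - 166399200\right) + 0 = -166399203 + 0 = -166399203$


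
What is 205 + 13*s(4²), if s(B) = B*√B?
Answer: 1037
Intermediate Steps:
s(B) = B^(3/2)
205 + 13*s(4²) = 205 + 13*(4²)^(3/2) = 205 + 13*16^(3/2) = 205 + 13*64 = 205 + 832 = 1037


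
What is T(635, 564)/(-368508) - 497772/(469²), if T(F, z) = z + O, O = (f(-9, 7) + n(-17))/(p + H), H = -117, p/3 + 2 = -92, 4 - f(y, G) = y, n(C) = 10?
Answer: -1494678505933/660038732388 ≈ -2.2645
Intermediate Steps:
f(y, G) = 4 - y
p = -282 (p = -6 + 3*(-92) = -6 - 276 = -282)
O = -23/399 (O = ((4 - 1*(-9)) + 10)/(-282 - 117) = ((4 + 9) + 10)/(-399) = (13 + 10)*(-1/399) = 23*(-1/399) = -23/399 ≈ -0.057644)
T(F, z) = -23/399 + z (T(F, z) = z - 23/399 = -23/399 + z)
T(635, 564)/(-368508) - 497772/(469²) = (-23/399 + 564)/(-368508) - 497772/(469²) = (225013/399)*(-1/368508) - 497772/219961 = -225013/147034692 - 497772*1/219961 = -225013/147034692 - 497772/219961 = -1494678505933/660038732388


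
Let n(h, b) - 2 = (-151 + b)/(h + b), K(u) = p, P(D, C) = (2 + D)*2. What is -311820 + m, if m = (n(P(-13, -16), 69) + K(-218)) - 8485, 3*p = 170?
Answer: -45154979/141 ≈ -3.2025e+5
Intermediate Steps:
P(D, C) = 4 + 2*D
p = 170/3 (p = (⅓)*170 = 170/3 ≈ 56.667)
K(u) = 170/3
n(h, b) = 2 + (-151 + b)/(b + h) (n(h, b) = 2 + (-151 + b)/(h + b) = 2 + (-151 + b)/(b + h))
m = -1188359/141 (m = ((-151 + 2*(4 + 2*(-13)) + 3*69)/(69 + (4 + 2*(-13))) + 170/3) - 8485 = ((-151 + 2*(4 - 26) + 207)/(69 + (4 - 26)) + 170/3) - 8485 = ((-151 + 2*(-22) + 207)/(69 - 22) + 170/3) - 8485 = ((-151 - 44 + 207)/47 + 170/3) - 8485 = ((1/47)*12 + 170/3) - 8485 = (12/47 + 170/3) - 8485 = 8026/141 - 8485 = -1188359/141 ≈ -8428.1)
-311820 + m = -311820 - 1188359/141 = -45154979/141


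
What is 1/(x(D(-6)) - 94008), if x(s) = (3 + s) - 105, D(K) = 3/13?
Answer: -13/1223427 ≈ -1.0626e-5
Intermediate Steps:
D(K) = 3/13 (D(K) = 3*(1/13) = 3/13)
x(s) = -102 + s
1/(x(D(-6)) - 94008) = 1/((-102 + 3/13) - 94008) = 1/(-1323/13 - 94008) = 1/(-1223427/13) = -13/1223427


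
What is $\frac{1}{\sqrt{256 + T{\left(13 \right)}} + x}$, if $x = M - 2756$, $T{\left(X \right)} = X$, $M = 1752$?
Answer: $- \frac{1004}{1007747} - \frac{\sqrt{269}}{1007747} \approx -0.0010126$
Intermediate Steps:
$x = -1004$ ($x = 1752 - 2756 = -1004$)
$\frac{1}{\sqrt{256 + T{\left(13 \right)}} + x} = \frac{1}{\sqrt{256 + 13} - 1004} = \frac{1}{\sqrt{269} - 1004} = \frac{1}{-1004 + \sqrt{269}}$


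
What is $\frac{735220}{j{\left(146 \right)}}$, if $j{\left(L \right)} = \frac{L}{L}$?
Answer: $735220$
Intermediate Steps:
$j{\left(L \right)} = 1$
$\frac{735220}{j{\left(146 \right)}} = \frac{735220}{1} = 735220 \cdot 1 = 735220$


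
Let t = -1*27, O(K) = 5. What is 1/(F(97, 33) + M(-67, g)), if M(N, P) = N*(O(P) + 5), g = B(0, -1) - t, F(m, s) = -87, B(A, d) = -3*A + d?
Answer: -1/757 ≈ -0.0013210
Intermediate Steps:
B(A, d) = d - 3*A
t = -27
g = 26 (g = (-1 - 3*0) - 1*(-27) = (-1 + 0) + 27 = -1 + 27 = 26)
M(N, P) = 10*N (M(N, P) = N*(5 + 5) = N*10 = 10*N)
1/(F(97, 33) + M(-67, g)) = 1/(-87 + 10*(-67)) = 1/(-87 - 670) = 1/(-757) = -1/757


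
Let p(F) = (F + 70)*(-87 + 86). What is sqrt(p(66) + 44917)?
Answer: sqrt(44781) ≈ 211.62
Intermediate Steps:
p(F) = -70 - F (p(F) = (70 + F)*(-1) = -70 - F)
sqrt(p(66) + 44917) = sqrt((-70 - 1*66) + 44917) = sqrt((-70 - 66) + 44917) = sqrt(-136 + 44917) = sqrt(44781)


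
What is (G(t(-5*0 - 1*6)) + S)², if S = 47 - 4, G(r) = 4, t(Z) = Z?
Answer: 2209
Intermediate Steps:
S = 43
(G(t(-5*0 - 1*6)) + S)² = (4 + 43)² = 47² = 2209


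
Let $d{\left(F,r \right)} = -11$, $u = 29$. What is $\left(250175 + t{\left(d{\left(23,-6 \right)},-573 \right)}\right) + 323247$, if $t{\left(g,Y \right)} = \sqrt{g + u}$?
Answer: $573422 + 3 \sqrt{2} \approx 5.7343 \cdot 10^{5}$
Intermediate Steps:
$t{\left(g,Y \right)} = \sqrt{29 + g}$ ($t{\left(g,Y \right)} = \sqrt{g + 29} = \sqrt{29 + g}$)
$\left(250175 + t{\left(d{\left(23,-6 \right)},-573 \right)}\right) + 323247 = \left(250175 + \sqrt{29 - 11}\right) + 323247 = \left(250175 + \sqrt{18}\right) + 323247 = \left(250175 + 3 \sqrt{2}\right) + 323247 = 573422 + 3 \sqrt{2}$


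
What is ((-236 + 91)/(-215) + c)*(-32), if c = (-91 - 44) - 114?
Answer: 341696/43 ≈ 7946.4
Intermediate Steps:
c = -249 (c = -135 - 114 = -249)
((-236 + 91)/(-215) + c)*(-32) = ((-236 + 91)/(-215) - 249)*(-32) = (-145*(-1/215) - 249)*(-32) = (29/43 - 249)*(-32) = -10678/43*(-32) = 341696/43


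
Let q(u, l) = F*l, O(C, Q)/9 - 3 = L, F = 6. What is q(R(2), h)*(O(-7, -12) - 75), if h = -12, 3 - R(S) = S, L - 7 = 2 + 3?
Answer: -4320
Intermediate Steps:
L = 12 (L = 7 + (2 + 3) = 7 + 5 = 12)
R(S) = 3 - S
O(C, Q) = 135 (O(C, Q) = 27 + 9*12 = 27 + 108 = 135)
q(u, l) = 6*l
q(R(2), h)*(O(-7, -12) - 75) = (6*(-12))*(135 - 75) = -72*60 = -4320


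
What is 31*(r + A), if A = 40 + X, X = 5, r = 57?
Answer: 3162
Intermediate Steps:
A = 45 (A = 40 + 5 = 45)
31*(r + A) = 31*(57 + 45) = 31*102 = 3162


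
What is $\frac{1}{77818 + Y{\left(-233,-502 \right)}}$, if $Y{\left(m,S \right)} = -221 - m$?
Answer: $\frac{1}{77830} \approx 1.2849 \cdot 10^{-5}$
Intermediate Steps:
$\frac{1}{77818 + Y{\left(-233,-502 \right)}} = \frac{1}{77818 - -12} = \frac{1}{77818 + \left(-221 + 233\right)} = \frac{1}{77818 + 12} = \frac{1}{77830}$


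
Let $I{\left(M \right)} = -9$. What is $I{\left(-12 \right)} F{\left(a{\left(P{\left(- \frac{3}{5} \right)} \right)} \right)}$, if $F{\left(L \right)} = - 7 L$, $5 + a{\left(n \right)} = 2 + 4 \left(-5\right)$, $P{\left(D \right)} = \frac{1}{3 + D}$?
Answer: $-1449$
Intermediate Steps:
$a{\left(n \right)} = -23$ ($a{\left(n \right)} = -5 + \left(2 + 4 \left(-5\right)\right) = -5 + \left(2 - 20\right) = -5 - 18 = -23$)
$I{\left(-12 \right)} F{\left(a{\left(P{\left(- \frac{3}{5} \right)} \right)} \right)} = - 9 \left(\left(-7\right) \left(-23\right)\right) = \left(-9\right) 161 = -1449$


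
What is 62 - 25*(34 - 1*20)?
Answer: -288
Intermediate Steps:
62 - 25*(34 - 1*20) = 62 - 25*(34 - 20) = 62 - 25*14 = 62 - 350 = -288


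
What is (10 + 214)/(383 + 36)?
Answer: 224/419 ≈ 0.53461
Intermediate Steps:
(10 + 214)/(383 + 36) = 224/419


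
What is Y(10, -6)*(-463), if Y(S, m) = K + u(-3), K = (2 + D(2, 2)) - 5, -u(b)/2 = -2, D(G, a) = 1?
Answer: -926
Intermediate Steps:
u(b) = 4 (u(b) = -2*(-2) = 4)
K = -2 (K = (2 + 1) - 5 = 3 - 5 = -2)
Y(S, m) = 2 (Y(S, m) = -2 + 4 = 2)
Y(10, -6)*(-463) = 2*(-463) = -926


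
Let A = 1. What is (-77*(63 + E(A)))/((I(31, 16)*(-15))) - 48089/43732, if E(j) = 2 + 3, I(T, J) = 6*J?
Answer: 9983287/3935880 ≈ 2.5365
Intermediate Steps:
E(j) = 5
(-77*(63 + E(A)))/((I(31, 16)*(-15))) - 48089/43732 = (-77*(63 + 5))/(((6*16)*(-15))) - 48089/43732 = (-77*68)/((96*(-15))) - 48089*1/43732 = -5236/(-1440) - 48089/43732 = -5236*(-1/1440) - 48089/43732 = 1309/360 - 48089/43732 = 9983287/3935880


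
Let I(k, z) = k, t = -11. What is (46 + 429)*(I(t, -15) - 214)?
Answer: -106875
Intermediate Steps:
(46 + 429)*(I(t, -15) - 214) = (46 + 429)*(-11 - 214) = 475*(-225) = -106875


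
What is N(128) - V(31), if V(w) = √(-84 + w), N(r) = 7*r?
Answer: 896 - I*√53 ≈ 896.0 - 7.2801*I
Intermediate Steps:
N(128) - V(31) = 7*128 - √(-84 + 31) = 896 - √(-53) = 896 - I*√53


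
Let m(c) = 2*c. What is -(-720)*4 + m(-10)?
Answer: 2860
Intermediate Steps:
-(-720)*4 + m(-10) = -(-720)*4 + 2*(-10) = -72*(-40) - 20 = 2880 - 20 = 2860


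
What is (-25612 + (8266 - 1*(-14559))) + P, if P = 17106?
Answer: 14319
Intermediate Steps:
(-25612 + (8266 - 1*(-14559))) + P = (-25612 + (8266 - 1*(-14559))) + 17106 = (-25612 + (8266 + 14559)) + 17106 = (-25612 + 22825) + 17106 = -2787 + 17106 = 14319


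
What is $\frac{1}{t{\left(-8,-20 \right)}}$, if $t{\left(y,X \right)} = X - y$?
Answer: $- \frac{1}{12} \approx -0.083333$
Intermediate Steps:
$\frac{1}{t{\left(-8,-20 \right)}} = \frac{1}{-20 - -8} = \frac{1}{-20 + 8} = \frac{1}{-12} = - \frac{1}{12}$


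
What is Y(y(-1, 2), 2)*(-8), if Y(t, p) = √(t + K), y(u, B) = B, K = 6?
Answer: -16*√2 ≈ -22.627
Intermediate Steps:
Y(t, p) = √(6 + t) (Y(t, p) = √(t + 6) = √(6 + t))
Y(y(-1, 2), 2)*(-8) = √(6 + 2)*(-8) = √8*(-8) = (2*√2)*(-8) = -16*√2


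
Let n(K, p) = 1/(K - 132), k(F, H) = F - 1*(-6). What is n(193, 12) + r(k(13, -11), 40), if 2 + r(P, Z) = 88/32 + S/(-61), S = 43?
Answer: 15/244 ≈ 0.061475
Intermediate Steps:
k(F, H) = 6 + F (k(F, H) = F + 6 = 6 + F)
n(K, p) = 1/(-132 + K)
r(P, Z) = 11/244 (r(P, Z) = -2 + (88/32 + 43/(-61)) = -2 + (88*(1/32) + 43*(-1/61)) = -2 + (11/4 - 43/61) = -2 + 499/244 = 11/244)
n(193, 12) + r(k(13, -11), 40) = 1/(-132 + 193) + 11/244 = 1/61 + 11/244 = 15/244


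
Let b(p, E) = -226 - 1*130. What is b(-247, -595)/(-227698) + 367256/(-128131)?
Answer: -1129430298/394259087 ≈ -2.8647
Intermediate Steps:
b(p, E) = -356 (b(p, E) = -226 - 130 = -356)
b(-247, -595)/(-227698) + 367256/(-128131) = -356/(-227698) + 367256/(-128131) = -356*(-1/227698) + 367256*(-1/128131) = 178/113849 - 367256/128131 = -1129430298/394259087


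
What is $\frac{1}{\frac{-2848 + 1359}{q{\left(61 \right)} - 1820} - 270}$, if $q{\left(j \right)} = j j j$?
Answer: $- \frac{225161}{60794959} \approx -0.0037036$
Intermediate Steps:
$q{\left(j \right)} = j^{3}$ ($q{\left(j \right)} = j^{2} j = j^{3}$)
$\frac{1}{\frac{-2848 + 1359}{q{\left(61 \right)} - 1820} - 270} = \frac{1}{\frac{-2848 + 1359}{61^{3} - 1820} - 270} = \frac{1}{- \frac{1489}{226981 - 1820} - 270} = \frac{1}{- \frac{1489}{225161} - 270} = \frac{1}{- \frac{60794959}{225161}} = - \frac{225161}{60794959}$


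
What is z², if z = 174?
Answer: 30276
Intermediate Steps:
z² = 174² = 30276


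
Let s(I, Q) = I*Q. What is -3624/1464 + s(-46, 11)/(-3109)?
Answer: -438593/189649 ≈ -2.3127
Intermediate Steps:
-3624/1464 + s(-46, 11)/(-3109) = -3624/1464 - 46*11/(-3109) = -3624*1/1464 - 506*(-1/3109) = -151/61 + 506/3109 = -438593/189649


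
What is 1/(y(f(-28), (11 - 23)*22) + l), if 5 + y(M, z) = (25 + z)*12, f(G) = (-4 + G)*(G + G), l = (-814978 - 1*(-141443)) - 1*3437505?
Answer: -1/4113913 ≈ -2.4308e-7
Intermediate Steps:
l = -4111040 (l = (-814978 + 141443) - 3437505 = -673535 - 3437505 = -4111040)
f(G) = 2*G*(-4 + G) (f(G) = (-4 + G)*(2*G) = 2*G*(-4 + G))
y(M, z) = 295 + 12*z (y(M, z) = -5 + (25 + z)*12 = -5 + (300 + 12*z) = 295 + 12*z)
1/(y(f(-28), (11 - 23)*22) + l) = 1/((295 + 12*((11 - 23)*22)) - 4111040) = 1/((295 + 12*(-12*22)) - 4111040) = 1/((295 + 12*(-264)) - 4111040) = 1/((295 - 3168) - 4111040) = 1/(-2873 - 4111040) = 1/(-4113913) = -1/4113913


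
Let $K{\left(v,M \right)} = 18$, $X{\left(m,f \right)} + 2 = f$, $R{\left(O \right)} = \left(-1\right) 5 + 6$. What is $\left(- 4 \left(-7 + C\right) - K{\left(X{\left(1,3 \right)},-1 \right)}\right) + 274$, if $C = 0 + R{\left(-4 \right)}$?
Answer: $280$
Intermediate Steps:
$R{\left(O \right)} = 1$ ($R{\left(O \right)} = -5 + 6 = 1$)
$X{\left(m,f \right)} = -2 + f$
$C = 1$ ($C = 0 + 1 = 1$)
$\left(- 4 \left(-7 + C\right) - K{\left(X{\left(1,3 \right)},-1 \right)}\right) + 274 = \left(- 4 \left(-7 + 1\right) - 18\right) + 274 = \left(\left(-4\right) \left(-6\right) - 18\right) + 274 = \left(24 - 18\right) + 274 = 6 + 274 = 280$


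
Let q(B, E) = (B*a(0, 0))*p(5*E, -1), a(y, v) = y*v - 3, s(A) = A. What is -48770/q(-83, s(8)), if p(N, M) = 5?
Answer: -9754/249 ≈ -39.173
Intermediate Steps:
a(y, v) = -3 + v*y (a(y, v) = v*y - 3 = -3 + v*y)
q(B, E) = -15*B (q(B, E) = (B*(-3 + 0*0))*5 = (B*(-3 + 0))*5 = (B*(-3))*5 = -3*B*5 = -15*B)
-48770/q(-83, s(8)) = -48770/((-15*(-83))) = -48770/1245 = -48770*1/1245 = -9754/249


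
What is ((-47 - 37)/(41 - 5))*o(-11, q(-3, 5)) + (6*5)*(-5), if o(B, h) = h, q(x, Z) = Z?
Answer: -485/3 ≈ -161.67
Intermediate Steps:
((-47 - 37)/(41 - 5))*o(-11, q(-3, 5)) + (6*5)*(-5) = ((-47 - 37)/(41 - 5))*5 + (6*5)*(-5) = -84/36*5 + 30*(-5) = -84*1/36*5 - 150 = -7/3*5 - 150 = -35/3 - 150 = -485/3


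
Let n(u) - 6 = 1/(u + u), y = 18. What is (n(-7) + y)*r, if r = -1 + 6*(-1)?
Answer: -335/2 ≈ -167.50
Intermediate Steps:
n(u) = 6 + 1/(2*u) (n(u) = 6 + 1/(u + u) = 6 + 1/(2*u))
r = -7 (r = -1 - 6 = -7)
(n(-7) + y)*r = ((6 + (½)/(-7)) + 18)*(-7) = ((6 + (½)*(-⅐)) + 18)*(-7) = ((6 - 1/14) + 18)*(-7) = (83/14 + 18)*(-7) = (335/14)*(-7) = -335/2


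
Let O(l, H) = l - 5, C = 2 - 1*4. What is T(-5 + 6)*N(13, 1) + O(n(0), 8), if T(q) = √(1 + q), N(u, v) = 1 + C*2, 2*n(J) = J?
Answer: -5 - 3*√2 ≈ -9.2426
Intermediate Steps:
C = -2 (C = 2 - 4 = -2)
n(J) = J/2
O(l, H) = -5 + l
N(u, v) = -3 (N(u, v) = 1 - 2*2 = 1 - 4 = -3)
T(-5 + 6)*N(13, 1) + O(n(0), 8) = √(1 + (-5 + 6))*(-3) + (-5 + (½)*0) = √(1 + 1)*(-3) + (-5 + 0) = √2*(-3) - 5 = -3*√2 - 5 = -5 - 3*√2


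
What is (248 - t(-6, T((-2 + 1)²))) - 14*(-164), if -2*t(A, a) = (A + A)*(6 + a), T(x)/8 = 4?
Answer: 2316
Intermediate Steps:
T(x) = 32 (T(x) = 8*4 = 32)
t(A, a) = -A*(6 + a) (t(A, a) = -(A + A)*(6 + a)/2 = -2*A*(6 + a)/2 = -A*(6 + a))
(248 - t(-6, T((-2 + 1)²))) - 14*(-164) = (248 - (-1)*(-6)*(6 + 32)) - 14*(-164) = (248 - (-1)*(-6)*38) + 2296 = (248 - 1*228) + 2296 = (248 - 228) + 2296 = 20 + 2296 = 2316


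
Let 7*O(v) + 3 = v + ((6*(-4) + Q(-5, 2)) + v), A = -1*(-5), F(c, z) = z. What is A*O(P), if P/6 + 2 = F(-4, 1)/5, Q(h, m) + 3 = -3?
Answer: -39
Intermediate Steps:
Q(h, m) = -6 (Q(h, m) = -3 - 3 = -6)
A = 5
P = -54/5 (P = -12 + 6*(1/5) = -12 + 6*(1*(⅕)) = -12 + 6*(⅕) = -12 + 6/5 = -54/5 ≈ -10.800)
O(v) = -33/7 + 2*v/7 (O(v) = -3/7 + (v + ((6*(-4) - 6) + v))/7 = -3/7 + (v + ((-24 - 6) + v))/7 = -3/7 + (v + (-30 + v))/7 = -3/7 + (-30 + 2*v)/7 = -3/7 + (-30/7 + 2*v/7) = -33/7 + 2*v/7)
A*O(P) = 5*(-33/7 + (2/7)*(-54/5)) = 5*(-33/7 - 108/35) = 5*(-39/5) = -39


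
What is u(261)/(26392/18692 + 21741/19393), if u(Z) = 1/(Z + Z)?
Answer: 90623489/119825469054 ≈ 0.00075630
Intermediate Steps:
u(Z) = 1/(2*Z)
u(261)/(26392/18692 + 21741/19393) = ((1/2)/261)/(26392/18692 + 21741/19393) = ((1/2)*(1/261))/(26392*(1/18692) + 21741*(1/19393)) = 1/(522*(6598/4673 + 21741/19393)) = 1/(522*(229550707/90623489)) = (1/522)*(90623489/229550707) = 90623489/119825469054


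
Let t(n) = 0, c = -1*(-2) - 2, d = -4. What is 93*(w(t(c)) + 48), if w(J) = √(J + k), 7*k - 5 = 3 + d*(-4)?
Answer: 4464 + 186*√42/7 ≈ 4636.2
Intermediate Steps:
k = 24/7 (k = 5/7 + (3 - 4*(-4))/7 = 5/7 + (3 + 16)/7 = 5/7 + (⅐)*19 = 5/7 + 19/7 = 24/7 ≈ 3.4286)
c = 0 (c = 2 - 2 = 0)
w(J) = √(24/7 + J) (w(J) = √(J + 24/7) = √(24/7 + J))
93*(w(t(c)) + 48) = 93*(√(168 + 49*0)/7 + 48) = 93*(√(168 + 0)/7 + 48) = 93*(√168/7 + 48) = 93*((2*√42)/7 + 48) = 93*(2*√42/7 + 48) = 93*(48 + 2*√42/7) = 4464 + 186*√42/7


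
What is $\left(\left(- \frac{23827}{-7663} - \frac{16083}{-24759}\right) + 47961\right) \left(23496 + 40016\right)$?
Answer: $\frac{64219581491861512}{21080913} \approx 3.0463 \cdot 10^{9}$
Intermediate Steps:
$\left(\left(- \frac{23827}{-7663} - \frac{16083}{-24759}\right) + 47961\right) \left(23496 + 40016\right) = \left(\left(\left(-23827\right) \left(- \frac{1}{7663}\right) - - \frac{1787}{2751}\right) + 47961\right) 63512 = \left(\left(\frac{23827}{7663} + \frac{1787}{2751}\right) + 47961\right) 63512 = \left(\frac{79241858}{21080913} + 47961\right) 63512 = \frac{1011140910251}{21080913} \cdot 63512 = \frac{64219581491861512}{21080913}$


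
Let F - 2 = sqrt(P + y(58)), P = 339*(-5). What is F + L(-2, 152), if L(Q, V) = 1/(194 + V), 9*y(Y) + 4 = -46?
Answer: 693/346 + I*sqrt(15305)/3 ≈ 2.0029 + 41.238*I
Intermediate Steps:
y(Y) = -50/9 (y(Y) = -4/9 + (1/9)*(-46) = -4/9 - 46/9 = -50/9)
P = -1695
F = 2 + I*sqrt(15305)/3 (F = 2 + sqrt(-1695 - 50/9) = 2 + sqrt(-15305/9) = 2 + I*sqrt(15305)/3 ≈ 2.0 + 41.238*I)
F + L(-2, 152) = (2 + I*sqrt(15305)/3) + 1/(194 + 152) = (2 + I*sqrt(15305)/3) + 1/346 = 693/346 + I*sqrt(15305)/3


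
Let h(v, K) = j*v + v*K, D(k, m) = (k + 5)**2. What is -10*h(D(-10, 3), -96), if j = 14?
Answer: 20500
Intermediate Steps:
D(k, m) = (5 + k)**2
h(v, K) = 14*v + K*v (h(v, K) = 14*v + v*K = 14*v + K*v)
-10*h(D(-10, 3), -96) = -10*(5 - 10)**2*(14 - 96) = -10*(-5)**2*(-82) = -250*(-82) = -10*(-2050) = 20500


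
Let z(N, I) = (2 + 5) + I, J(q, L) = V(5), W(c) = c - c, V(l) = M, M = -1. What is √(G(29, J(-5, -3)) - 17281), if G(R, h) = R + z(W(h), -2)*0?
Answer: 2*I*√4313 ≈ 131.35*I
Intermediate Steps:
V(l) = -1
W(c) = 0
J(q, L) = -1
z(N, I) = 7 + I
G(R, h) = R (G(R, h) = R + (7 - 2)*0 = R + 5*0 = R + 0 = R)
√(G(29, J(-5, -3)) - 17281) = √(29 - 17281) = √(-17252) = 2*I*√4313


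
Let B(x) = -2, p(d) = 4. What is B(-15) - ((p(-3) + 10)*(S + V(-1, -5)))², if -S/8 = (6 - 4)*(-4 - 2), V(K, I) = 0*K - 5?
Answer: -1623078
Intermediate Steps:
V(K, I) = -5 (V(K, I) = 0 - 5 = -5)
S = 96 (S = -8*(6 - 4)*(-4 - 2) = -16*(-6) = -8*(-12) = 96)
B(-15) - ((p(-3) + 10)*(S + V(-1, -5)))² = -2 - ((4 + 10)*(96 - 5))² = -2 - (14*91)² = -2 - 1*1274² = -2 - 1*1623076 = -2 - 1623076 = -1623078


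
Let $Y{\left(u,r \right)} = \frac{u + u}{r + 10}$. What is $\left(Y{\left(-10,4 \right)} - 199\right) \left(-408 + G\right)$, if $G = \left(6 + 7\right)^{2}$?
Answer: $\frac{335317}{7} \approx 47902.0$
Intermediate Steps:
$Y{\left(u,r \right)} = \frac{2 u}{10 + r}$
$G = 169$ ($G = 13^{2} = 169$)
$\left(Y{\left(-10,4 \right)} - 199\right) \left(-408 + G\right) = \left(2 \left(-10\right) \frac{1}{10 + 4} - 199\right) \left(-408 + 169\right) = \left(2 \left(-10\right) \frac{1}{14} - 199\right) \left(-239\right) = \left(- \frac{10}{7} - 199\right) \left(-239\right) = \left(- \frac{1403}{7}\right) \left(-239\right) = \frac{335317}{7}$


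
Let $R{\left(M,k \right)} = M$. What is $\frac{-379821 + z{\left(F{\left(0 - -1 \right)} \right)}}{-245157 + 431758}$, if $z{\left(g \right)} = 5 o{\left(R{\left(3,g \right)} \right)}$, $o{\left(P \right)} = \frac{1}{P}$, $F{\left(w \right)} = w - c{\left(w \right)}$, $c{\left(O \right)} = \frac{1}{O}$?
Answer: $- \frac{1139458}{559803} \approx -2.0355$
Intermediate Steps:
$F{\left(w \right)} = w - \frac{1}{w}$
$z{\left(g \right)} = \frac{5}{3}$
$\frac{-379821 + z{\left(F{\left(0 - -1 \right)} \right)}}{-245157 + 431758} = \frac{-379821 + \frac{5}{3}}{-245157 + 431758} = - \frac{1139458}{3 \cdot 186601} = \left(- \frac{1139458}{3}\right) \frac{1}{186601} = - \frac{1139458}{559803}$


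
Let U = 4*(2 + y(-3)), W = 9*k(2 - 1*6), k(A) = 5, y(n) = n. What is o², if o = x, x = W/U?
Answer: 2025/16 ≈ 126.56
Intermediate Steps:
W = 45 (W = 9*5 = 45)
U = -4 (U = 4*(2 - 3) = 4*(-1) = -4)
x = -45/4 (x = 45/(-4) = 45*(-¼) = -45/4 ≈ -11.250)
o = -45/4 ≈ -11.250
o² = (-45/4)² = 2025/16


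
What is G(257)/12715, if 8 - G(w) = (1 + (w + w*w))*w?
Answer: -17040891/12715 ≈ -1340.2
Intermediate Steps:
G(w) = 8 - w*(1 + w + w²) (G(w) = 8 - (1 + (w + w*w))*w = 8 - (1 + (w + w²))*w = 8 - (1 + w + w²)*w = 8 - w*(1 + w + w²))
G(257)/12715 = (8 - 1*257 - 1*257² - 1*257³)/12715 = (8 - 257 - 1*66049 - 1*16974593)*(1/12715) = (8 - 257 - 66049 - 16974593)*(1/12715) = -17040891*1/12715 = -17040891/12715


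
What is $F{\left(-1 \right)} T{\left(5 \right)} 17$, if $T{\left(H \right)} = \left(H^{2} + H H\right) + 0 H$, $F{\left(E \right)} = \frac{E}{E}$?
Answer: $850$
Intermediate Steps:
$F{\left(E \right)} = 1$
$T{\left(H \right)} = 2 H^{2}$ ($T{\left(H \right)} = \left(H^{2} + H^{2}\right) + 0 = 2 H^{2} + 0 = 2 H^{2}$)
$F{\left(-1 \right)} T{\left(5 \right)} 17 = 1 \cdot 2 \cdot 5^{2} \cdot 17 = 1 \cdot 2 \cdot 25 \cdot 17 = 1 \cdot 50 \cdot 17 = 50 \cdot 17 = 850$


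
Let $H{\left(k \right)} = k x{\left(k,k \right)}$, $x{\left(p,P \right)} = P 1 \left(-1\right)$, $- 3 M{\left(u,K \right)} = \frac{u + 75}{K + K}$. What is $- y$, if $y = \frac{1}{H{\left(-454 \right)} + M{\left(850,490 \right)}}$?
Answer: $\frac{588}{121196393} \approx 4.8516 \cdot 10^{-6}$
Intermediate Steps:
$M{\left(u,K \right)} = - \frac{75 + u}{6 K}$ ($M{\left(u,K \right)} = - \frac{\left(u + 75\right) \frac{1}{K + K}}{3} = - \frac{\left(75 + u\right) \frac{1}{2 K}}{3} = - \frac{\frac{1}{2} \frac{1}{K} \left(75 + u\right)}{3} = - \frac{75 + u}{6 K}$)
$x{\left(p,P \right)} = - P$ ($x{\left(p,P \right)} = P \left(-1\right) = - P$)
$H{\left(k \right)} = - k^{2}$ ($H{\left(k \right)} = k \left(- k\right) = - k^{2}$)
$y = - \frac{588}{121196393}$ ($y = \frac{1}{- \left(-454\right)^{2} + \frac{-75 - 850}{6 \cdot 490}} = \frac{1}{\left(-1\right) 206116 + \frac{1}{6} \cdot \frac{1}{490} \left(-75 - 850\right)} = \frac{1}{-206116 + \frac{1}{6} \cdot \frac{1}{490} \left(-925\right)} = \frac{1}{-206116 - \frac{185}{588}} = \frac{1}{- \frac{121196393}{588}} = - \frac{588}{121196393} \approx -4.8516 \cdot 10^{-6}$)
$- y = \left(-1\right) \left(- \frac{588}{121196393}\right) = \frac{588}{121196393}$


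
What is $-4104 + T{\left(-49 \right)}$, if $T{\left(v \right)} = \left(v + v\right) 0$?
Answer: $-4104$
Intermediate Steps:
$T{\left(v \right)} = 0$ ($T{\left(v \right)} = 2 v 0 = 0$)
$-4104 + T{\left(-49 \right)} = -4104 + 0 = -4104$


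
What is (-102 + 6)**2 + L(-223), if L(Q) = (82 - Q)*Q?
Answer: -58799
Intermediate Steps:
L(Q) = Q*(82 - Q)
(-102 + 6)**2 + L(-223) = (-102 + 6)**2 - 223*(82 - 1*(-223)) = (-96)**2 - 223*(82 + 223) = 9216 - 223*305 = 9216 - 68015 = -58799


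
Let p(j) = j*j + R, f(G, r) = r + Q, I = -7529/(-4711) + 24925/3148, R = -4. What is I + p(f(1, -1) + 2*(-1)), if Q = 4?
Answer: 96632283/14830228 ≈ 6.5159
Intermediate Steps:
I = 141122967/14830228 (I = -7529*(-1/4711) + 24925*(1/3148) = 7529/4711 + 24925/3148 = 141122967/14830228 ≈ 9.5159)
f(G, r) = 4 + r (f(G, r) = r + 4 = 4 + r)
p(j) = -4 + j**2 (p(j) = j*j - 4 = j**2 - 4 = -4 + j**2)
I + p(f(1, -1) + 2*(-1)) = 141122967/14830228 + (-4 + ((4 - 1) + 2*(-1))**2) = 141122967/14830228 + (-4 + (3 - 2)**2) = 141122967/14830228 + (-4 + 1**2) = 141122967/14830228 + (-4 + 1) = 141122967/14830228 - 3 = 96632283/14830228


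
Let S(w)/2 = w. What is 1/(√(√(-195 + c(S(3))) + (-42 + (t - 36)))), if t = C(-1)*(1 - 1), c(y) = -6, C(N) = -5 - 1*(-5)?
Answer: (-78 + I*√201)^(-½) ≈ 0.010083 - 0.11186*I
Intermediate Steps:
C(N) = 0 (C(N) = -5 + 5 = 0)
S(w) = 2*w
t = 0 (t = 0*(1 - 1) = 0*0 = 0)
1/(√(√(-195 + c(S(3))) + (-42 + (t - 36)))) = 1/(√(√(-195 - 6) + (-42 + (0 - 36)))) = 1/(√(√(-201) + (-42 - 36))) = 1/(√(I*√201 - 78)) = 1/(√(-78 + I*√201)) = (-78 + I*√201)^(-½)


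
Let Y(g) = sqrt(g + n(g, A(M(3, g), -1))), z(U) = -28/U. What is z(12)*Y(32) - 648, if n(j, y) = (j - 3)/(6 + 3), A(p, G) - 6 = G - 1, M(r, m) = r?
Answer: -648 - 7*sqrt(317)/9 ≈ -661.85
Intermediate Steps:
A(p, G) = 5 + G (A(p, G) = 6 + (G - 1) = 6 + (-1 + G) = 5 + G)
n(j, y) = -1/3 + j/9 (n(j, y) = (-3 + j)/9 = (-3 + j)*(1/9) = -1/3 + j/9)
Y(g) = sqrt(-1/3 + 10*g/9) (Y(g) = sqrt(g + (-1/3 + g/9)) = sqrt(-1/3 + 10*g/9))
z(12)*Y(32) - 648 = (-28/12)*(sqrt(-3 + 10*32)/3) - 648 = (-28*1/12)*(sqrt(-3 + 320)/3) - 648 = -7*sqrt(317)/9 - 648 = -648 - 7*sqrt(317)/9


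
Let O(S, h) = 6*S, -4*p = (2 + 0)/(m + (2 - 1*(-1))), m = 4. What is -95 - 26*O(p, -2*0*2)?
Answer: -587/7 ≈ -83.857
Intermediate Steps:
p = -1/14 (p = -(2 + 0)/(4*(4 + (2 - 1*(-1)))) = -1/(2*(4 + (2 + 1))) = -1/(2*(4 + 3)) = -1/(2*7) = -¼*2/7 = -1/14 ≈ -0.071429)
-95 - 26*O(p, -2*0*2) = -95 - 156*(-1)/14 = -95 - 26*(-3/7) = -95 + 78/7 = -587/7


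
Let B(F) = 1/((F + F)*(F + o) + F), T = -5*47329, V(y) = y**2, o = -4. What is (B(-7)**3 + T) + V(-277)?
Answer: -507976852067/3176523 ≈ -1.5992e+5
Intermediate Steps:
T = -236645
B(F) = 1/(F + 2*F*(-4 + F)) (B(F) = 1/((F + F)*(F - 4) + F) = 1/((2*F)*(-4 + F) + F) = 1/(2*F*(-4 + F) + F) = 1/(F + 2*F*(-4 + F)))
(B(-7)**3 + T) + V(-277) = ((1/((-7)*(-7 + 2*(-7))))**3 - 236645) + (-277)**2 = ((-1/(7*(-7 - 14)))**3 - 236645) + 76729 = ((-1/7/(-21))**3 - 236645) + 76729 = ((-1/7*(-1/21))**3 - 236645) + 76729 = ((1/147)**3 - 236645) + 76729 = (1/3176523 - 236645) + 76729 = -751708285334/3176523 + 76729 = -507976852067/3176523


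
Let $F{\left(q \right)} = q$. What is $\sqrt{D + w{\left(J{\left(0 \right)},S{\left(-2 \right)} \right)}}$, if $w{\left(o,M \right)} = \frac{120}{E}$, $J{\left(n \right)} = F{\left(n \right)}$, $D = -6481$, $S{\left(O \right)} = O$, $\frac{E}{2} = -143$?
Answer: $\frac{i \sqrt{132538549}}{143} \approx 80.507 i$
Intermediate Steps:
$E = -286$ ($E = 2 \left(-143\right) = -286$)
$J{\left(n \right)} = n$
$w{\left(o,M \right)} = - \frac{60}{143}$ ($w{\left(o,M \right)} = \frac{120}{-286} = 120 \left(- \frac{1}{286}\right) = - \frac{60}{143}$)
$\sqrt{D + w{\left(J{\left(0 \right)},S{\left(-2 \right)} \right)}} = \sqrt{-6481 - \frac{60}{143}} = \sqrt{- \frac{926843}{143}} = \frac{i \sqrt{132538549}}{143}$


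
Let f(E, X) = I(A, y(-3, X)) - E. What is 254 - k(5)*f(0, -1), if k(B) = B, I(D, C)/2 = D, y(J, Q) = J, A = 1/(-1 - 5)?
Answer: 767/3 ≈ 255.67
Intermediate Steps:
A = -1/6 (A = 1/(-6) = -1/6 ≈ -0.16667)
I(D, C) = 2*D
f(E, X) = -1/3 - E (f(E, X) = 2*(-1/6) - E = -1/3 - E)
254 - k(5)*f(0, -1) = 254 - 5*(-1/3 - 1*0) = 254 - 5*(-1/3 + 0) = 254 - 5*(-1)/3 = 254 - 1*(-5/3) = 254 + 5/3 = 767/3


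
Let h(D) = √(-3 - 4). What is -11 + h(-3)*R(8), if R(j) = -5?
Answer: -11 - 5*I*√7 ≈ -11.0 - 13.229*I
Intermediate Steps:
h(D) = I*√7 (h(D) = √(-7) = I*√7)
-11 + h(-3)*R(8) = -11 + (I*√7)*(-5) = -11 - 5*I*√7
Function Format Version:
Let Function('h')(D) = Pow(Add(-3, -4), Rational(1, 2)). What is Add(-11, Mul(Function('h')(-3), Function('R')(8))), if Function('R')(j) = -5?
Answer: Add(-11, Mul(-5, I, Pow(7, Rational(1, 2)))) ≈ Add(-11.000, Mul(-13.229, I))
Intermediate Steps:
Function('h')(D) = Mul(I, Pow(7, Rational(1, 2))) (Function('h')(D) = Pow(-7, Rational(1, 2)) = Mul(I, Pow(7, Rational(1, 2))))
Add(-11, Mul(Function('h')(-3), Function('R')(8))) = Add(-11, Mul(Mul(I, Pow(7, Rational(1, 2))), -5)) = Add(-11, Mul(-5, I, Pow(7, Rational(1, 2))))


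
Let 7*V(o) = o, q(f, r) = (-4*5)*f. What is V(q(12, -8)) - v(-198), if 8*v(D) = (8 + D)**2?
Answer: -63655/14 ≈ -4546.8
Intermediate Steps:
v(D) = (8 + D)**2/8
q(f, r) = -20*f
V(o) = o/7
V(q(12, -8)) - v(-198) = (-20*12)/7 - (8 - 198)**2/8 = (1/7)*(-240) - (-190)**2/8 = -240/7 - 36100/8 = -240/7 - 1*9025/2 = -240/7 - 9025/2 = -63655/14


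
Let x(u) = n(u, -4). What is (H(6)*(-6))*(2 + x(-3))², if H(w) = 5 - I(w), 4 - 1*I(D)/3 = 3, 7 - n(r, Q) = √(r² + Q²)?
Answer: -192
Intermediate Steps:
n(r, Q) = 7 - √(Q² + r²) (n(r, Q) = 7 - √(r² + Q²) = 7 - √(Q² + r²))
I(D) = 3 (I(D) = 12 - 3*3 = 12 - 9 = 3)
x(u) = 7 - √(16 + u²) (x(u) = 7 - √((-4)² + u²) = 7 - √(16 + u²))
H(w) = 2 (H(w) = 5 - 1*3 = 5 - 3 = 2)
(H(6)*(-6))*(2 + x(-3))² = (2*(-6))*(2 + (7 - √(16 + (-3)²)))² = -12*(2 + (7 - √(16 + 9)))² = -12*(2 + (7 - √25))² = -12*(2 + (7 - 1*5))² = -12*(2 + (7 - 5))² = -12*(2 + 2)² = -12*4² = -12*16 = -192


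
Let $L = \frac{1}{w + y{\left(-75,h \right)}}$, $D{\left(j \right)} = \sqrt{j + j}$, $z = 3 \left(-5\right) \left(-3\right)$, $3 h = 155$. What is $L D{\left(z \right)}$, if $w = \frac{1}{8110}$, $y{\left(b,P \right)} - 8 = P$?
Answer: $\frac{72990 \sqrt{10}}{1451693} \approx 0.159$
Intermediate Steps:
$h = \frac{155}{3}$ ($h = \frac{1}{3} \cdot 155 = \frac{155}{3} \approx 51.667$)
$y{\left(b,P \right)} = 8 + P$
$w = \frac{1}{8110} \approx 0.0001233$
$z = 45$ ($z = \left(-15\right) \left(-3\right) = 45$)
$D{\left(j \right)} = \sqrt{2} \sqrt{j}$ ($D{\left(j \right)} = \sqrt{2 j} = \sqrt{2} \sqrt{j}$)
$L = \frac{24330}{1451693}$ ($L = \frac{1}{\frac{1}{8110} + \left(8 + \frac{155}{3}\right)} = \frac{1}{\frac{1}{8110} + \frac{179}{3}} = \frac{1}{\frac{1451693}{24330}} = \frac{24330}{1451693} \approx 0.01676$)
$L D{\left(z \right)} = \frac{24330 \sqrt{2} \sqrt{45}}{1451693} = \frac{24330 \sqrt{2} \cdot 3 \sqrt{5}}{1451693} = \frac{24330 \cdot 3 \sqrt{10}}{1451693} = \frac{72990 \sqrt{10}}{1451693}$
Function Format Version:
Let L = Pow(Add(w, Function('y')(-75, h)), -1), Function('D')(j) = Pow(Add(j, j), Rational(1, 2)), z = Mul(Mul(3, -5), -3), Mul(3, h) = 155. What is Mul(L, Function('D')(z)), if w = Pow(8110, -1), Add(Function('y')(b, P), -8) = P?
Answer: Mul(Rational(72990, 1451693), Pow(10, Rational(1, 2))) ≈ 0.15900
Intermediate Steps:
h = Rational(155, 3) (h = Mul(Rational(1, 3), 155) = Rational(155, 3) ≈ 51.667)
Function('y')(b, P) = Add(8, P)
w = Rational(1, 8110) ≈ 0.00012330
z = 45 (z = Mul(-15, -3) = 45)
Function('D')(j) = Mul(Pow(2, Rational(1, 2)), Pow(j, Rational(1, 2))) (Function('D')(j) = Pow(Mul(2, j), Rational(1, 2)) = Mul(Pow(2, Rational(1, 2)), Pow(j, Rational(1, 2))))
L = Rational(24330, 1451693) (L = Pow(Add(Rational(1, 8110), Add(8, Rational(155, 3))), -1) = Pow(Add(Rational(1, 8110), Rational(179, 3)), -1) = Pow(Rational(1451693, 24330), -1) = Rational(24330, 1451693) ≈ 0.016760)
Mul(L, Function('D')(z)) = Mul(Rational(24330, 1451693), Mul(Pow(2, Rational(1, 2)), Pow(45, Rational(1, 2)))) = Mul(Rational(24330, 1451693), Mul(Pow(2, Rational(1, 2)), Mul(3, Pow(5, Rational(1, 2))))) = Mul(Rational(24330, 1451693), Mul(3, Pow(10, Rational(1, 2)))) = Mul(Rational(72990, 1451693), Pow(10, Rational(1, 2)))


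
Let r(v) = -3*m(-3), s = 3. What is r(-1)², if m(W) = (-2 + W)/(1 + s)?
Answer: 225/16 ≈ 14.063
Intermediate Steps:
m(W) = -½ + W/4 (m(W) = (-2 + W)/(1 + 3) = (-2 + W)/4 = (-2 + W)*(¼) = -½ + W/4)
r(v) = 15/4 (r(v) = -3*(-½ + (¼)*(-3)) = -3*(-½ - ¾) = -3*(-5/4) = 15/4)
r(-1)² = (15/4)² = 225/16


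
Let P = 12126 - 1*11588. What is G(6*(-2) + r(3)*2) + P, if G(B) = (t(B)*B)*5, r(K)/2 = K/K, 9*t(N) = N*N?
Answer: 2282/9 ≈ 253.56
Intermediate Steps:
P = 538 (P = 12126 - 11588 = 538)
t(N) = N²/9 (t(N) = (N*N)/9 = N²/9)
r(K) = 2 (r(K) = 2*(K/K) = 2*1 = 2)
G(B) = 5*B³/9 (G(B) = ((B²/9)*B)*5 = (B³/9)*5 = 5*B³/9)
G(6*(-2) + r(3)*2) + P = 5*(6*(-2) + 2*2)³/9 + 538 = 5*(-12 + 4)³/9 + 538 = (5/9)*(-8)³ + 538 = (5/9)*(-512) + 538 = -2560/9 + 538 = 2282/9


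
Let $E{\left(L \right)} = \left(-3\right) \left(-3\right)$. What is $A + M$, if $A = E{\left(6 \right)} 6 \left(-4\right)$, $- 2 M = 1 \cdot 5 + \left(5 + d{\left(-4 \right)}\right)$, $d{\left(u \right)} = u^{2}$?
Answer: $-229$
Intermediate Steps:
$E{\left(L \right)} = 9$
$M = -13$ ($M = - \frac{1 \cdot 5 + \left(5 + \left(-4\right)^{2}\right)}{2} = - \frac{5 + \left(5 + 16\right)}{2} = - \frac{5 + 21}{2} = \left(- \frac{1}{2}\right) 26 = -13$)
$A = -216$ ($A = 9 \cdot 6 \left(-4\right) = 54 \left(-4\right) = -216$)
$A + M = -216 - 13 = -229$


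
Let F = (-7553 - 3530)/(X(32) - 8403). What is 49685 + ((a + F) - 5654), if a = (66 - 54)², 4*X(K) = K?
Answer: 370860208/8395 ≈ 44176.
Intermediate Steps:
X(K) = K/4
a = 144 (a = 12² = 144)
F = 11083/8395 (F = (-7553 - 3530)/((¼)*32 - 8403) = -11083/(8 - 8403) = -11083/(-8395) = -11083*(-1/8395) = 11083/8395 ≈ 1.3202)
49685 + ((a + F) - 5654) = 49685 + ((144 + 11083/8395) - 5654) = 49685 + (1219963/8395 - 5654) = 49685 - 46245367/8395 = 370860208/8395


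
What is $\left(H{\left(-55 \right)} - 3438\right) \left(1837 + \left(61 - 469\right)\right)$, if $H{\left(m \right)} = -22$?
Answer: $-4944340$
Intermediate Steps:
$\left(H{\left(-55 \right)} - 3438\right) \left(1837 + \left(61 - 469\right)\right) = \left(-22 - 3438\right) \left(1837 + \left(61 - 469\right)\right) = - 3460 \left(1837 + \left(61 - 469\right)\right) = - 3460 \left(1837 - 408\right) = \left(-3460\right) 1429 = -4944340$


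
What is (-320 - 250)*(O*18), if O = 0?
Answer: 0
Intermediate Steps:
(-320 - 250)*(O*18) = (-320 - 250)*(0*18) = -570*0 = 0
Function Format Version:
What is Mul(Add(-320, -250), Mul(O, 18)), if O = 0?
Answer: 0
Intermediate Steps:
Mul(Add(-320, -250), Mul(O, 18)) = Mul(Add(-320, -250), Mul(0, 18)) = Mul(-570, 0) = 0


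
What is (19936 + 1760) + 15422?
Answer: 37118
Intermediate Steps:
(19936 + 1760) + 15422 = 21696 + 15422 = 37118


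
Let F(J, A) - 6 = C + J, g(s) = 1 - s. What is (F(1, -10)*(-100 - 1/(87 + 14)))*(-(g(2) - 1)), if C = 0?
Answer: -141414/101 ≈ -1400.1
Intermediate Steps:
F(J, A) = 6 + J (F(J, A) = 6 + (0 + J) = 6 + J)
(F(1, -10)*(-100 - 1/(87 + 14)))*(-(g(2) - 1)) = ((6 + 1)*(-100 - 1/(87 + 14)))*(-((1 - 1*2) - 1)) = (7*(-100 - 1/101))*(-((1 - 2) - 1)) = (7*(-100 - 1*1/101))*(-(-1 - 1)) = (7*(-100 - 1/101))*(-1*(-2)) = (7*(-10101/101))*2 = -70707/101*2 = -141414/101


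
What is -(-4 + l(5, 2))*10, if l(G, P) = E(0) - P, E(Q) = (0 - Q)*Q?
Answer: 60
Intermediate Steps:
E(Q) = -Q² (E(Q) = (-Q)*Q = -Q²)
l(G, P) = -P (l(G, P) = -1*0² - P = -1*0 - P = 0 - P = -P)
-(-4 + l(5, 2))*10 = -(-4 - 1*2)*10 = -(-4 - 2)*10 = -(-6)*10 = -1*(-60) = 60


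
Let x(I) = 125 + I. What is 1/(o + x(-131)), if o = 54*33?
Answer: 1/1776 ≈ 0.00056306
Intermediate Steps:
o = 1782
1/(o + x(-131)) = 1/(1782 + (125 - 131)) = 1/(1782 - 6) = 1/1776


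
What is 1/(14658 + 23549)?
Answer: 1/38207 ≈ 2.6173e-5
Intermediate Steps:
1/(14658 + 23549) = 1/38207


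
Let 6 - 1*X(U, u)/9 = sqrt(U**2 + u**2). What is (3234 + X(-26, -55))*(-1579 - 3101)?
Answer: -15387840 + 42120*sqrt(3701) ≈ -1.2825e+7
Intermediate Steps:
X(U, u) = 54 - 9*sqrt(U**2 + u**2)
(3234 + X(-26, -55))*(-1579 - 3101) = (3234 + (54 - 9*sqrt((-26)**2 + (-55)**2)))*(-1579 - 3101) = (3234 + (54 - 9*sqrt(676 + 3025)))*(-4680) = (3234 + (54 - 9*sqrt(3701)))*(-4680) = (3288 - 9*sqrt(3701))*(-4680) = -15387840 + 42120*sqrt(3701)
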